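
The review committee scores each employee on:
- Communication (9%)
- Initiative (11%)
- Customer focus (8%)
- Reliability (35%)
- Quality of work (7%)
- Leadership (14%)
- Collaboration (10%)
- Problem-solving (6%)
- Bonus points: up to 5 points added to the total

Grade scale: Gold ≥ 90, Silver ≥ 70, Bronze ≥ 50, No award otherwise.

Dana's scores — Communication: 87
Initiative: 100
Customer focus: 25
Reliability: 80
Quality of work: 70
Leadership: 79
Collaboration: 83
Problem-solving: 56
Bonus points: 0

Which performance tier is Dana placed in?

Silver

Weighted total:
  Communication 87 × 0.09 = 7.83
  Initiative 100 × 0.11 = 11
  Customer focus 25 × 0.08 = 2
  Reliability 80 × 0.35 = 28
  Quality of work 70 × 0.07 = 4.9
  Leadership 79 × 0.14 = 11.06
  Collaboration 83 × 0.1 = 8.3
  Problem-solving 56 × 0.06 = 3.36
Sum = 76.45
Bonus points: 76.45 + 0 = 76.45
76.45 is ≥ 70 and < 90 → Silver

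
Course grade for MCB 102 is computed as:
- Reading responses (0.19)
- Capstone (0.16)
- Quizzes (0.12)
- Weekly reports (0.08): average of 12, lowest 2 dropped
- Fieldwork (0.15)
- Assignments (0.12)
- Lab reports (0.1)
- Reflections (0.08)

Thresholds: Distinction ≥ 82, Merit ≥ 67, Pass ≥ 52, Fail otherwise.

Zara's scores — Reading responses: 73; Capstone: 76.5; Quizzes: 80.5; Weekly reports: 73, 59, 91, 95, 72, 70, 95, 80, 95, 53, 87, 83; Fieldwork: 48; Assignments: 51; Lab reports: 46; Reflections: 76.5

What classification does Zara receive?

Pass

Weekly reports: drop 53, 59 → average of remaining 10 = 841/10 = 84.1
Weighted total:
  Reading responses 73 × 0.19 = 13.87
  Capstone 76.5 × 0.16 = 12.24
  Quizzes 80.5 × 0.12 = 9.66
  Weekly reports 84.1 × 0.08 = 6.728
  Fieldwork 48 × 0.15 = 7.2
  Assignments 51 × 0.12 = 6.12
  Lab reports 46 × 0.1 = 4.6
  Reflections 76.5 × 0.08 = 6.12
Sum = 66.538
66.538 is ≥ 52 and < 67 → Pass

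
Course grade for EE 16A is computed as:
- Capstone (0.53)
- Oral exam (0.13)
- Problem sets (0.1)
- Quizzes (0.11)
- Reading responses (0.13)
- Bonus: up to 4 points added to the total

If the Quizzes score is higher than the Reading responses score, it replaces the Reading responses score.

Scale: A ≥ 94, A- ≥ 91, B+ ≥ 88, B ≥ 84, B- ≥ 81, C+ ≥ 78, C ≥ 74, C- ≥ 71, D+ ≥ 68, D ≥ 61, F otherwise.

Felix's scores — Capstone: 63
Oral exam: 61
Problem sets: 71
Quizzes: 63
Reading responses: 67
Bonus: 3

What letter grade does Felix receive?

Quizzes (63) ≤ Reading responses (67), so Reading responses stays at 67.
Weighted total:
  Capstone 63 × 0.53 = 33.39
  Oral exam 61 × 0.13 = 7.93
  Problem sets 71 × 0.1 = 7.1
  Quizzes 63 × 0.11 = 6.93
  Reading responses 67 × 0.13 = 8.71
Sum = 64.06
Bonus: 64.06 + 3 = 67.06
67.06 is ≥ 61 and < 68 → D

D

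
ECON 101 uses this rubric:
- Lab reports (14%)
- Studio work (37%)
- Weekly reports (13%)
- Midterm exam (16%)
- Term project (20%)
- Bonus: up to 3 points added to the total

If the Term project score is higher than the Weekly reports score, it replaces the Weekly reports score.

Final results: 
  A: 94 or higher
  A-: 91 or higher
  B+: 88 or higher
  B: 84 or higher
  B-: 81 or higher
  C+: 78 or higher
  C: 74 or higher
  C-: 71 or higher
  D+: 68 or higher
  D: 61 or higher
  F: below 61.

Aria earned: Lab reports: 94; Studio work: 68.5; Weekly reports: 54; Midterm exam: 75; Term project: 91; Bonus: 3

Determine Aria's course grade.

B-

Term project (91) > Weekly reports (54), so Weekly reports counts as 91.
Weighted total:
  Lab reports 94 × 0.14 = 13.16
  Studio work 68.5 × 0.37 = 25.345
  Weekly reports 91 × 0.13 = 11.83
  Midterm exam 75 × 0.16 = 12
  Term project 91 × 0.2 = 18.2
Sum = 80.535
Bonus: 80.535 + 3 = 83.535
83.535 is ≥ 81 and < 84 → B-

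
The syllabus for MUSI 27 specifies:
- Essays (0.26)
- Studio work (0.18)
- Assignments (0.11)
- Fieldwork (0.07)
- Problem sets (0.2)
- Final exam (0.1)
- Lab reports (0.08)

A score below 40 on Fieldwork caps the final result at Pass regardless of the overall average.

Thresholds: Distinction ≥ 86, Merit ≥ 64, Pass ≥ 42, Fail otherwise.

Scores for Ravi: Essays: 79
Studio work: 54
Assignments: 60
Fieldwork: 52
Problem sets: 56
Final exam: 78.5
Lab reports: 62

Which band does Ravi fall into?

Merit

Fieldwork score 52 ≥ 40: minimum met.
Weighted total:
  Essays 79 × 0.26 = 20.54
  Studio work 54 × 0.18 = 9.72
  Assignments 60 × 0.11 = 6.6
  Fieldwork 52 × 0.07 = 3.64
  Problem sets 56 × 0.2 = 11.2
  Final exam 78.5 × 0.1 = 7.85
  Lab reports 62 × 0.08 = 4.96
Sum = 64.51
64.51 is ≥ 64 and < 86 → Merit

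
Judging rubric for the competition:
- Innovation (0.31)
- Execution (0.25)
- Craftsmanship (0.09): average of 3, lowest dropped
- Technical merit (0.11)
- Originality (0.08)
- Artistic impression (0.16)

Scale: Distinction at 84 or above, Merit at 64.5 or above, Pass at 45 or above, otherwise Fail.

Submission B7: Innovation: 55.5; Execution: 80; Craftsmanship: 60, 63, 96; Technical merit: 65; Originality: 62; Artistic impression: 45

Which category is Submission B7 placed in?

Craftsmanship: drop 60 → average of remaining 2 = 159/2 = 79.5
Weighted total:
  Innovation 55.5 × 0.31 = 17.205
  Execution 80 × 0.25 = 20
  Craftsmanship 79.5 × 0.09 = 7.155
  Technical merit 65 × 0.11 = 7.15
  Originality 62 × 0.08 = 4.96
  Artistic impression 45 × 0.16 = 7.2
Sum = 63.67
63.67 is ≥ 45 and < 64.5 → Pass

Pass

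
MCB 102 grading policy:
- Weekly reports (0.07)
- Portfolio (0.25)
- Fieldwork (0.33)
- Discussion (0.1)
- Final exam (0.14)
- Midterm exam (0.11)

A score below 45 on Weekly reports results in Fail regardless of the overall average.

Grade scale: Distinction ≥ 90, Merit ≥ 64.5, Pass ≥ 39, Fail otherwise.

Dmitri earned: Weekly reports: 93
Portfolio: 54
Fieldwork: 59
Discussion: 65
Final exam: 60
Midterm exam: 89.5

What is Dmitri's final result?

Pass

Weekly reports score 93 ≥ 45: minimum met.
Weighted total:
  Weekly reports 93 × 0.07 = 6.51
  Portfolio 54 × 0.25 = 13.5
  Fieldwork 59 × 0.33 = 19.47
  Discussion 65 × 0.1 = 6.5
  Final exam 60 × 0.14 = 8.4
  Midterm exam 89.5 × 0.11 = 9.845
Sum = 64.225
64.225 is ≥ 39 and < 64.5 → Pass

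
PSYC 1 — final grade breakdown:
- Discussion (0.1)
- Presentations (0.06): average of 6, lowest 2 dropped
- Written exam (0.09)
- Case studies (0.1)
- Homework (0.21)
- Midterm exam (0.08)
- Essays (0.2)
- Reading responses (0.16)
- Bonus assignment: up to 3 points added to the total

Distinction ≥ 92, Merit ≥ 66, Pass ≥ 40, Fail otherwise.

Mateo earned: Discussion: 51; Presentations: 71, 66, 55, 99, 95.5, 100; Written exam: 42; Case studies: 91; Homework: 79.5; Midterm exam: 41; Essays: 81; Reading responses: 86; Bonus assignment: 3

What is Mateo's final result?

Merit

Presentations: drop 55, 66 → average of remaining 4 = 365.5/4 = 91.375
Weighted total:
  Discussion 51 × 0.1 = 5.1
  Presentations 91.375 × 0.06 = 5.4825
  Written exam 42 × 0.09 = 3.78
  Case studies 91 × 0.1 = 9.1
  Homework 79.5 × 0.21 = 16.695
  Midterm exam 41 × 0.08 = 3.28
  Essays 81 × 0.2 = 16.2
  Reading responses 86 × 0.16 = 13.76
Sum = 73.3975
Bonus assignment: 73.3975 + 3 = 76.3975
76.3975 is ≥ 66 and < 92 → Merit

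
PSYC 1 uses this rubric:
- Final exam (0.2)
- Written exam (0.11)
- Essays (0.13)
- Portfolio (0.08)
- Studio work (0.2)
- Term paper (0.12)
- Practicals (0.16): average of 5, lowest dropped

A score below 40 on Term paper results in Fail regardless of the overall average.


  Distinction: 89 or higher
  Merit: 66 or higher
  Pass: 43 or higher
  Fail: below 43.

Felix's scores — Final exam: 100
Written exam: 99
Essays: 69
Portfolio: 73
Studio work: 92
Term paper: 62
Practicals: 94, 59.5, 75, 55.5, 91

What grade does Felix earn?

Merit

Practicals: drop 55.5 → average of remaining 4 = 319.5/4 = 79.875
Term paper score 62 ≥ 40: minimum met.
Weighted total:
  Final exam 100 × 0.2 = 20
  Written exam 99 × 0.11 = 10.89
  Essays 69 × 0.13 = 8.97
  Portfolio 73 × 0.08 = 5.84
  Studio work 92 × 0.2 = 18.4
  Term paper 62 × 0.12 = 7.44
  Practicals 79.875 × 0.16 = 12.78
Sum = 84.32
84.32 is ≥ 66 and < 89 → Merit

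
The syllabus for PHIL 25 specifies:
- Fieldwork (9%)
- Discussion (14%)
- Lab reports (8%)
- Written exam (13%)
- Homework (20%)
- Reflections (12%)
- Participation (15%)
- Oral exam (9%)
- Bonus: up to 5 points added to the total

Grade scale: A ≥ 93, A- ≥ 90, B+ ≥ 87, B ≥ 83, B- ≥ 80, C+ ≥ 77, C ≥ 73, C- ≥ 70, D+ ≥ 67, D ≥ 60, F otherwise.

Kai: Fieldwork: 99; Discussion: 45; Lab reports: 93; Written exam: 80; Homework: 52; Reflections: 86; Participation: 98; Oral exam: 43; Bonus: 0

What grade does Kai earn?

C-

Weighted total:
  Fieldwork 99 × 0.09 = 8.91
  Discussion 45 × 0.14 = 6.3
  Lab reports 93 × 0.08 = 7.44
  Written exam 80 × 0.13 = 10.4
  Homework 52 × 0.2 = 10.4
  Reflections 86 × 0.12 = 10.32
  Participation 98 × 0.15 = 14.7
  Oral exam 43 × 0.09 = 3.87
Sum = 72.34
Bonus: 72.34 + 0 = 72.34
72.34 is ≥ 70 and < 73 → C-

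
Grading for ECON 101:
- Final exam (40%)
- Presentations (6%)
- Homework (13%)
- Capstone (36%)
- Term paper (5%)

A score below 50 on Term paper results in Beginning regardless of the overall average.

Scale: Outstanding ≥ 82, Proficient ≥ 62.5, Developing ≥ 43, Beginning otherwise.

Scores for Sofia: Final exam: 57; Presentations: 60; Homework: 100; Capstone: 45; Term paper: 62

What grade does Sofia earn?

Developing

Term paper score 62 ≥ 50: minimum met.
Weighted total:
  Final exam 57 × 0.4 = 22.8
  Presentations 60 × 0.06 = 3.6
  Homework 100 × 0.13 = 13
  Capstone 45 × 0.36 = 16.2
  Term paper 62 × 0.05 = 3.1
Sum = 58.7
58.7 is ≥ 43 and < 62.5 → Developing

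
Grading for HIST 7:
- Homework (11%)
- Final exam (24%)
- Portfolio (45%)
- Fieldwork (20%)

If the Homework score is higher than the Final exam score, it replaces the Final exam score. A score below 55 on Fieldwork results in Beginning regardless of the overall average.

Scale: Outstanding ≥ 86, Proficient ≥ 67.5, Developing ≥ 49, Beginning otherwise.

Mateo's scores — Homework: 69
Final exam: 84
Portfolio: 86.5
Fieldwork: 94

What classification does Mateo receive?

Homework (69) ≤ Final exam (84), so Final exam stays at 84.
Fieldwork score 94 ≥ 55: minimum met.
Weighted total:
  Homework 69 × 0.11 = 7.59
  Final exam 84 × 0.24 = 20.16
  Portfolio 86.5 × 0.45 = 38.925
  Fieldwork 94 × 0.2 = 18.8
Sum = 85.475
85.475 is ≥ 67.5 and < 86 → Proficient

Proficient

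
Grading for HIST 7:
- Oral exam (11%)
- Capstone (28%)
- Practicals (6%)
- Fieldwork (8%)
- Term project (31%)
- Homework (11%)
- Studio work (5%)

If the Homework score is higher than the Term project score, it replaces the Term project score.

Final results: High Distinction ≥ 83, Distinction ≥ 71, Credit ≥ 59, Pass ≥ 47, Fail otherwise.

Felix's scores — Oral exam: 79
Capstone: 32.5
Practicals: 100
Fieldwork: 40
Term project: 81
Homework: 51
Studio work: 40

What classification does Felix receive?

Credit

Homework (51) ≤ Term project (81), so Term project stays at 81.
Weighted total:
  Oral exam 79 × 0.11 = 8.69
  Capstone 32.5 × 0.28 = 9.1
  Practicals 100 × 0.06 = 6
  Fieldwork 40 × 0.08 = 3.2
  Term project 81 × 0.31 = 25.11
  Homework 51 × 0.11 = 5.61
  Studio work 40 × 0.05 = 2
Sum = 59.71
59.71 is ≥ 59 and < 71 → Credit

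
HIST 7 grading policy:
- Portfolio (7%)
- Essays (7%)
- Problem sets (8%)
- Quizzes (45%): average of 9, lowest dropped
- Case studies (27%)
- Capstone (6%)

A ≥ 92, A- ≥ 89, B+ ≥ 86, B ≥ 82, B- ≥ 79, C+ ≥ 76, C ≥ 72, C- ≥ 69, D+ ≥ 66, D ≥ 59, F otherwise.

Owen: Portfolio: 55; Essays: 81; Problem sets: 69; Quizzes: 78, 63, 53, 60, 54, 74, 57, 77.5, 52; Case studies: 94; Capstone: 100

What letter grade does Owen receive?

C

Quizzes: drop 52 → average of remaining 8 = 516.5/8 = 64.5625
Weighted total:
  Portfolio 55 × 0.07 = 3.85
  Essays 81 × 0.07 = 5.67
  Problem sets 69 × 0.08 = 5.52
  Quizzes 64.5625 × 0.45 = 29.053125
  Case studies 94 × 0.27 = 25.38
  Capstone 100 × 0.06 = 6
Sum = 75.473125
75.473125 is ≥ 72 and < 76 → C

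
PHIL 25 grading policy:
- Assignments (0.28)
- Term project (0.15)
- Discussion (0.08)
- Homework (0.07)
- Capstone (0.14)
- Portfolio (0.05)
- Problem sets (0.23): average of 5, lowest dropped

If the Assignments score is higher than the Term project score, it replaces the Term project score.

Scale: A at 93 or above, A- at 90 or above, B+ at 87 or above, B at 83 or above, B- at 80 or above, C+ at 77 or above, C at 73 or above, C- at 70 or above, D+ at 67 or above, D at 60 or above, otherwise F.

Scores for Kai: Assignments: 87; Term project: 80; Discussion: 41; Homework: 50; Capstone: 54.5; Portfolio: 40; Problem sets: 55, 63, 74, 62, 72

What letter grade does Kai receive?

Problem sets: drop 55 → average of remaining 4 = 271/4 = 67.75
Assignments (87) > Term project (80), so Term project counts as 87.
Weighted total:
  Assignments 87 × 0.28 = 24.36
  Term project 87 × 0.15 = 13.05
  Discussion 41 × 0.08 = 3.28
  Homework 50 × 0.07 = 3.5
  Capstone 54.5 × 0.14 = 7.63
  Portfolio 40 × 0.05 = 2
  Problem sets 67.75 × 0.23 = 15.5825
Sum = 69.4025
69.4025 is ≥ 67 and < 70 → D+

D+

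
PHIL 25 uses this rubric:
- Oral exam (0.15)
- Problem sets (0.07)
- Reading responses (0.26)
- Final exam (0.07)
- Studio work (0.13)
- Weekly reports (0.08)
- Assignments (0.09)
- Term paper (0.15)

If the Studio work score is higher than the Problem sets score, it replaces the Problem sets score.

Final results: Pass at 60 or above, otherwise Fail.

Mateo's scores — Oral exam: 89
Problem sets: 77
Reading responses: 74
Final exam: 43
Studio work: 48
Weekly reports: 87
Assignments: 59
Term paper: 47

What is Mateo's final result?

Pass

Studio work (48) ≤ Problem sets (77), so Problem sets stays at 77.
Weighted total:
  Oral exam 89 × 0.15 = 13.35
  Problem sets 77 × 0.07 = 5.39
  Reading responses 74 × 0.26 = 19.24
  Final exam 43 × 0.07 = 3.01
  Studio work 48 × 0.13 = 6.24
  Weekly reports 87 × 0.08 = 6.96
  Assignments 59 × 0.09 = 5.31
  Term paper 47 × 0.15 = 7.05
Sum = 66.55
66.55 ≥ 60 → Pass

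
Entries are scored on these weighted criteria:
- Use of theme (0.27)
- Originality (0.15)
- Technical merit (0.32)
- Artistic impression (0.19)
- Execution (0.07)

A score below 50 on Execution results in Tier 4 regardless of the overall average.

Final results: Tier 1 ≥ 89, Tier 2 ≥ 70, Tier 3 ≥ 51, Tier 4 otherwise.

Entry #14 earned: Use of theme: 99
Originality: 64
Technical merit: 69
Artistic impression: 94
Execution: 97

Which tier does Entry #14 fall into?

Execution score 97 ≥ 50: minimum met.
Weighted total:
  Use of theme 99 × 0.27 = 26.73
  Originality 64 × 0.15 = 9.6
  Technical merit 69 × 0.32 = 22.08
  Artistic impression 94 × 0.19 = 17.86
  Execution 97 × 0.07 = 6.79
Sum = 83.06
83.06 is ≥ 70 and < 89 → Tier 2

Tier 2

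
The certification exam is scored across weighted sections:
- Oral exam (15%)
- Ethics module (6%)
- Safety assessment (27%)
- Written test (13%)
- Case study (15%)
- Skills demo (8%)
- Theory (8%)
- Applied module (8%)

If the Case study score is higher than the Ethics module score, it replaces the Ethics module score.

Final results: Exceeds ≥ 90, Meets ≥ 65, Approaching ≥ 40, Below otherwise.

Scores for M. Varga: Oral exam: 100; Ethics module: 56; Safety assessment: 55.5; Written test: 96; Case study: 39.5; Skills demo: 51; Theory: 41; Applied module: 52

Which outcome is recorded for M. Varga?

Approaching

Case study (39.5) ≤ Ethics module (56), so Ethics module stays at 56.
Weighted total:
  Oral exam 100 × 0.15 = 15
  Ethics module 56 × 0.06 = 3.36
  Safety assessment 55.5 × 0.27 = 14.985
  Written test 96 × 0.13 = 12.48
  Case study 39.5 × 0.15 = 5.925
  Skills demo 51 × 0.08 = 4.08
  Theory 41 × 0.08 = 3.28
  Applied module 52 × 0.08 = 4.16
Sum = 63.27
63.27 is ≥ 40 and < 65 → Approaching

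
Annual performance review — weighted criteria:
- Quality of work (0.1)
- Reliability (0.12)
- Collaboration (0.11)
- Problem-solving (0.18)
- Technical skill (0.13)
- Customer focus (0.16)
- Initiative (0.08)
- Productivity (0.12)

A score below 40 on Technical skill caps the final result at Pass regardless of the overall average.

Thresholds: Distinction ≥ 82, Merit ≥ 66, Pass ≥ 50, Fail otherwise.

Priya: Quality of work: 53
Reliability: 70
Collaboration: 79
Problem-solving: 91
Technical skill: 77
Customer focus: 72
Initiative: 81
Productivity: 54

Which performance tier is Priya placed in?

Technical skill score 77 ≥ 40: minimum met.
Weighted total:
  Quality of work 53 × 0.1 = 5.3
  Reliability 70 × 0.12 = 8.4
  Collaboration 79 × 0.11 = 8.69
  Problem-solving 91 × 0.18 = 16.38
  Technical skill 77 × 0.13 = 10.01
  Customer focus 72 × 0.16 = 11.52
  Initiative 81 × 0.08 = 6.48
  Productivity 54 × 0.12 = 6.48
Sum = 73.26
73.26 is ≥ 66 and < 82 → Merit

Merit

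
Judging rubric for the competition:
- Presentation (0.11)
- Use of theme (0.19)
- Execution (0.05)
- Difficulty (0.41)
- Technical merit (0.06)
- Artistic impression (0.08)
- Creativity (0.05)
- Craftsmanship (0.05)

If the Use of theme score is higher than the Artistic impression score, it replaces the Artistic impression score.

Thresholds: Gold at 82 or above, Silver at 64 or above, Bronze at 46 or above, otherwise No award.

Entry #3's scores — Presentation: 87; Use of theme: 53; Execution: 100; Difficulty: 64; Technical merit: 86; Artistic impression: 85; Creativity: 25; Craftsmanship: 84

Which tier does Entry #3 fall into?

Use of theme (53) ≤ Artistic impression (85), so Artistic impression stays at 85.
Weighted total:
  Presentation 87 × 0.11 = 9.57
  Use of theme 53 × 0.19 = 10.07
  Execution 100 × 0.05 = 5
  Difficulty 64 × 0.41 = 26.24
  Technical merit 86 × 0.06 = 5.16
  Artistic impression 85 × 0.08 = 6.8
  Creativity 25 × 0.05 = 1.25
  Craftsmanship 84 × 0.05 = 4.2
Sum = 68.29
68.29 is ≥ 64 and < 82 → Silver

Silver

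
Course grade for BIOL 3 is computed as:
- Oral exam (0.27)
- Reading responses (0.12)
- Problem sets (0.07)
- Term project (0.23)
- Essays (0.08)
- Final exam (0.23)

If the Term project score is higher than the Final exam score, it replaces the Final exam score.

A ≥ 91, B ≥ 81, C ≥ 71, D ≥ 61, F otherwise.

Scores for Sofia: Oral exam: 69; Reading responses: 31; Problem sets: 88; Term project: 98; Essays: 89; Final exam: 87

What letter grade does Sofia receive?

C

Term project (98) > Final exam (87), so Final exam counts as 98.
Weighted total:
  Oral exam 69 × 0.27 = 18.63
  Reading responses 31 × 0.12 = 3.72
  Problem sets 88 × 0.07 = 6.16
  Term project 98 × 0.23 = 22.54
  Essays 89 × 0.08 = 7.12
  Final exam 98 × 0.23 = 22.54
Sum = 80.71
80.71 is ≥ 71 and < 81 → C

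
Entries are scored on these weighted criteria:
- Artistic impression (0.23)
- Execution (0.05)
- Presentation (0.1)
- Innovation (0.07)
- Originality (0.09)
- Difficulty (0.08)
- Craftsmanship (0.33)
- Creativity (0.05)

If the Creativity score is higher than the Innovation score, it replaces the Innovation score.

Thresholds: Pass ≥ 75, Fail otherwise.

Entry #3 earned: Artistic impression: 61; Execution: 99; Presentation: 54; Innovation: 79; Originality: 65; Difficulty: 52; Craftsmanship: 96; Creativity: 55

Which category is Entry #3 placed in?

Creativity (55) ≤ Innovation (79), so Innovation stays at 79.
Weighted total:
  Artistic impression 61 × 0.23 = 14.03
  Execution 99 × 0.05 = 4.95
  Presentation 54 × 0.1 = 5.4
  Innovation 79 × 0.07 = 5.53
  Originality 65 × 0.09 = 5.85
  Difficulty 52 × 0.08 = 4.16
  Craftsmanship 96 × 0.33 = 31.68
  Creativity 55 × 0.05 = 2.75
Sum = 74.35
74.35 < 75 → Fail

Fail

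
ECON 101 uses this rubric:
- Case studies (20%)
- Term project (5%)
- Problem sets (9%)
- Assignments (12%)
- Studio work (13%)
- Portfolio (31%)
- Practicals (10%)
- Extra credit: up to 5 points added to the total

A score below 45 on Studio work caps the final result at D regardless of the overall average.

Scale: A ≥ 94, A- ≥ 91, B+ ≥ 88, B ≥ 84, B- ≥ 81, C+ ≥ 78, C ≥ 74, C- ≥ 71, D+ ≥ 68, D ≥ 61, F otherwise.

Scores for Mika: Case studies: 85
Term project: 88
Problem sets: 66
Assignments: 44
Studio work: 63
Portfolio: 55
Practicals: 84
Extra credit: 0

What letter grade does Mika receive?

D

Studio work score 63 ≥ 45: minimum met.
Weighted total:
  Case studies 85 × 0.2 = 17
  Term project 88 × 0.05 = 4.4
  Problem sets 66 × 0.09 = 5.94
  Assignments 44 × 0.12 = 5.28
  Studio work 63 × 0.13 = 8.19
  Portfolio 55 × 0.31 = 17.05
  Practicals 84 × 0.1 = 8.4
Sum = 66.26
Extra credit: 66.26 + 0 = 66.26
66.26 is ≥ 61 and < 68 → D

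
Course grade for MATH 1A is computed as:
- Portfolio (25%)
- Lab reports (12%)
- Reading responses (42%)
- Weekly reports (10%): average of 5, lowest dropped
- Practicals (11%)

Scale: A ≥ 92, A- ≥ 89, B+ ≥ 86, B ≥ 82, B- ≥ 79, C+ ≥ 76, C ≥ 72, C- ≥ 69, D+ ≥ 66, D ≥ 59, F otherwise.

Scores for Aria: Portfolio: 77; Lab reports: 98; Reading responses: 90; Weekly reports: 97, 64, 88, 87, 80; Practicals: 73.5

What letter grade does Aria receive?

B

Weekly reports: drop 64 → average of remaining 4 = 352/4 = 88
Weighted total:
  Portfolio 77 × 0.25 = 19.25
  Lab reports 98 × 0.12 = 11.76
  Reading responses 90 × 0.42 = 37.8
  Weekly reports 88 × 0.1 = 8.8
  Practicals 73.5 × 0.11 = 8.085
Sum = 85.695
85.695 is ≥ 82 and < 86 → B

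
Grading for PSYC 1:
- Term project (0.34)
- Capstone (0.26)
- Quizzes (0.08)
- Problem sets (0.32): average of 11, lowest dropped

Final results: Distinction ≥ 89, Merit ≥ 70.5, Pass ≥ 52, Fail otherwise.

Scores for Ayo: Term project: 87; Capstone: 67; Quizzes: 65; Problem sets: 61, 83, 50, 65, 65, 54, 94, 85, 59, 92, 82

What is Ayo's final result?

Problem sets: drop 50 → average of remaining 10 = 740/10 = 74
Weighted total:
  Term project 87 × 0.34 = 29.58
  Capstone 67 × 0.26 = 17.42
  Quizzes 65 × 0.08 = 5.2
  Problem sets 74 × 0.32 = 23.68
Sum = 75.88
75.88 is ≥ 70.5 and < 89 → Merit

Merit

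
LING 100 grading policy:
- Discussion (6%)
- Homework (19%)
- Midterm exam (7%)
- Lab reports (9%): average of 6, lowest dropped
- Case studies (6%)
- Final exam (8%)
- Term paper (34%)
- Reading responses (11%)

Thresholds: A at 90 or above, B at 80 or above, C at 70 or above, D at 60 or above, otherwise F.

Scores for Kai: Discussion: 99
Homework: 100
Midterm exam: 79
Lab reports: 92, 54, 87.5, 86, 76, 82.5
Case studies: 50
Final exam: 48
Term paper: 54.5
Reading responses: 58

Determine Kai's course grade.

Lab reports: drop 54 → average of remaining 5 = 424/5 = 84.8
Weighted total:
  Discussion 99 × 0.06 = 5.94
  Homework 100 × 0.19 = 19
  Midterm exam 79 × 0.07 = 5.53
  Lab reports 84.8 × 0.09 = 7.632
  Case studies 50 × 0.06 = 3
  Final exam 48 × 0.08 = 3.84
  Term paper 54.5 × 0.34 = 18.53
  Reading responses 58 × 0.11 = 6.38
Sum = 69.852
69.852 is ≥ 60 and < 70 → D

D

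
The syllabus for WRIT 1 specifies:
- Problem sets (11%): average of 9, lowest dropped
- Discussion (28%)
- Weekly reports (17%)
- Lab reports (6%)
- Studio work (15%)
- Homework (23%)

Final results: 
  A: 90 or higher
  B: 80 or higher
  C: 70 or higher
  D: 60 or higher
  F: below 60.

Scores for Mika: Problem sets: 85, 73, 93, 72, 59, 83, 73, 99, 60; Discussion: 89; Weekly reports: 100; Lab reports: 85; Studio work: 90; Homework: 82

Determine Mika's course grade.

Problem sets: drop 59 → average of remaining 8 = 638/8 = 79.75
Weighted total:
  Problem sets 79.75 × 0.11 = 8.7725
  Discussion 89 × 0.28 = 24.92
  Weekly reports 100 × 0.17 = 17
  Lab reports 85 × 0.06 = 5.1
  Studio work 90 × 0.15 = 13.5
  Homework 82 × 0.23 = 18.86
Sum = 88.1525
88.1525 is ≥ 80 and < 90 → B

B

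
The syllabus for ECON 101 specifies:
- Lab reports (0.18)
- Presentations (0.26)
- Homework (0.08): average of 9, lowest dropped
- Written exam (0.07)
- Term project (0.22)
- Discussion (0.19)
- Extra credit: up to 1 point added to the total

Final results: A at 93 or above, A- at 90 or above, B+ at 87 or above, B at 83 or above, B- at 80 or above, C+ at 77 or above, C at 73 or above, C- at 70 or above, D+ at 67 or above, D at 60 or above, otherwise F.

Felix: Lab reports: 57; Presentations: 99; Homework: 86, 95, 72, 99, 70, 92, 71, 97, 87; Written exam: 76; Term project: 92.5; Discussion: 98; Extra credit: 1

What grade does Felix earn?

Homework: drop 70 → average of remaining 8 = 699/8 = 87.375
Weighted total:
  Lab reports 57 × 0.18 = 10.26
  Presentations 99 × 0.26 = 25.74
  Homework 87.375 × 0.08 = 6.99
  Written exam 76 × 0.07 = 5.32
  Term project 92.5 × 0.22 = 20.35
  Discussion 98 × 0.19 = 18.62
Sum = 87.28
Extra credit: 87.28 + 1 = 88.28
88.28 is ≥ 87 and < 90 → B+

B+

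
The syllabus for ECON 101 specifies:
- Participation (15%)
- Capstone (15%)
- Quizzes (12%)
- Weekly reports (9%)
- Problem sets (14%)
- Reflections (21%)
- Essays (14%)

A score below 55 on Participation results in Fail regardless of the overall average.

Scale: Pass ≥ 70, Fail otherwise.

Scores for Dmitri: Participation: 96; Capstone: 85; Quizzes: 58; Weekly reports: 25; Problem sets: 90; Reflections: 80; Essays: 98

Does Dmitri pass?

Participation score 96 ≥ 55: minimum met.
Weighted total:
  Participation 96 × 0.15 = 14.4
  Capstone 85 × 0.15 = 12.75
  Quizzes 58 × 0.12 = 6.96
  Weekly reports 25 × 0.09 = 2.25
  Problem sets 90 × 0.14 = 12.6
  Reflections 80 × 0.21 = 16.8
  Essays 98 × 0.14 = 13.72
Sum = 79.48
79.48 ≥ 70 → Pass

Pass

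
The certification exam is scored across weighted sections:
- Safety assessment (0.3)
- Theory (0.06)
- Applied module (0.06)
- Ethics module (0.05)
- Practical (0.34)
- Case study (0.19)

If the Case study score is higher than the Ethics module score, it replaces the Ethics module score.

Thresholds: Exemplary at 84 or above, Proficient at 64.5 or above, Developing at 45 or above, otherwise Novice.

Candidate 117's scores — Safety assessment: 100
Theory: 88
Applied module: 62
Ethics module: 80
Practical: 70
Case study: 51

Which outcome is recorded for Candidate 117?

Proficient

Case study (51) ≤ Ethics module (80), so Ethics module stays at 80.
Weighted total:
  Safety assessment 100 × 0.3 = 30
  Theory 88 × 0.06 = 5.28
  Applied module 62 × 0.06 = 3.72
  Ethics module 80 × 0.05 = 4
  Practical 70 × 0.34 = 23.8
  Case study 51 × 0.19 = 9.69
Sum = 76.49
76.49 is ≥ 64.5 and < 84 → Proficient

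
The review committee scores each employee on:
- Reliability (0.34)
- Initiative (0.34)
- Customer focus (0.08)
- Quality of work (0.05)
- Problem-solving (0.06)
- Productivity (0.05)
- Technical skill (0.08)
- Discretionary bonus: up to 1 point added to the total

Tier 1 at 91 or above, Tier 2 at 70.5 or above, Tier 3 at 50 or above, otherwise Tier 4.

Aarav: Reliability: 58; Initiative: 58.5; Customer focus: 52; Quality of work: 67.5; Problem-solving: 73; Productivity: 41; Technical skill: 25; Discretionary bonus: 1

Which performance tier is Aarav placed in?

Weighted total:
  Reliability 58 × 0.34 = 19.72
  Initiative 58.5 × 0.34 = 19.89
  Customer focus 52 × 0.08 = 4.16
  Quality of work 67.5 × 0.05 = 3.375
  Problem-solving 73 × 0.06 = 4.38
  Productivity 41 × 0.05 = 2.05
  Technical skill 25 × 0.08 = 2
Sum = 55.575
Discretionary bonus: 55.575 + 1 = 56.575
56.575 is ≥ 50 and < 70.5 → Tier 3

Tier 3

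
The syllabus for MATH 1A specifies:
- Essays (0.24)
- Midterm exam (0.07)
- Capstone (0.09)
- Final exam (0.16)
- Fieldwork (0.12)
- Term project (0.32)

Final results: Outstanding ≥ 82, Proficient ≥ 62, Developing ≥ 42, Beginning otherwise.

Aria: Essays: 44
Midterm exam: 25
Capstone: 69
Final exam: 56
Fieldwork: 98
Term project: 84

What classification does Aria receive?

Weighted total:
  Essays 44 × 0.24 = 10.56
  Midterm exam 25 × 0.07 = 1.75
  Capstone 69 × 0.09 = 6.21
  Final exam 56 × 0.16 = 8.96
  Fieldwork 98 × 0.12 = 11.76
  Term project 84 × 0.32 = 26.88
Sum = 66.12
66.12 is ≥ 62 and < 82 → Proficient

Proficient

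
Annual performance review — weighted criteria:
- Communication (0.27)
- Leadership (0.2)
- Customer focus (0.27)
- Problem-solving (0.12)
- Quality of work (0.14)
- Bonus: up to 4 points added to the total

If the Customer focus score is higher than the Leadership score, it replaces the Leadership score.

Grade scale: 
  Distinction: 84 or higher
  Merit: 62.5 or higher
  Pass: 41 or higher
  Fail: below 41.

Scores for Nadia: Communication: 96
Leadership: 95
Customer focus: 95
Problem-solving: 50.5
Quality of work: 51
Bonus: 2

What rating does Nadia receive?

Customer focus (95) ≤ Leadership (95), so Leadership stays at 95.
Weighted total:
  Communication 96 × 0.27 = 25.92
  Leadership 95 × 0.2 = 19
  Customer focus 95 × 0.27 = 25.65
  Problem-solving 50.5 × 0.12 = 6.06
  Quality of work 51 × 0.14 = 7.14
Sum = 83.77
Bonus: 83.77 + 2 = 85.77
85.77 ≥ 84 → Distinction

Distinction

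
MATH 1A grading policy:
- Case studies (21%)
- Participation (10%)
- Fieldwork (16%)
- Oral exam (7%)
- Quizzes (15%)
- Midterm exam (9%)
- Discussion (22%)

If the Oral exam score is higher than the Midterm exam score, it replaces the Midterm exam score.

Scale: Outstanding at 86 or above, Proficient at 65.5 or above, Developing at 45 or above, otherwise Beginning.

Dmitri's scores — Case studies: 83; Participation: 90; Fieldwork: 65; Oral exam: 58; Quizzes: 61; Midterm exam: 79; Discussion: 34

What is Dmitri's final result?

Developing

Oral exam (58) ≤ Midterm exam (79), so Midterm exam stays at 79.
Weighted total:
  Case studies 83 × 0.21 = 17.43
  Participation 90 × 0.1 = 9
  Fieldwork 65 × 0.16 = 10.4
  Oral exam 58 × 0.07 = 4.06
  Quizzes 61 × 0.15 = 9.15
  Midterm exam 79 × 0.09 = 7.11
  Discussion 34 × 0.22 = 7.48
Sum = 64.63
64.63 is ≥ 45 and < 65.5 → Developing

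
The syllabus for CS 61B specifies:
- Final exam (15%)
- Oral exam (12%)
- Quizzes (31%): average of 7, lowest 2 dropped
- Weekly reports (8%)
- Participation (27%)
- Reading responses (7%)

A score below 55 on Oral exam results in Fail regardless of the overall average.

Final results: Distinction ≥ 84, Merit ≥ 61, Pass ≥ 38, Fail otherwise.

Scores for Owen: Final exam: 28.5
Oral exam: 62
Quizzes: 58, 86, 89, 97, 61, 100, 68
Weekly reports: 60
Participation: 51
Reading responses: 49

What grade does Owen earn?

Quizzes: drop 58, 61 → average of remaining 5 = 440/5 = 88
Oral exam score 62 ≥ 55: minimum met.
Weighted total:
  Final exam 28.5 × 0.15 = 4.275
  Oral exam 62 × 0.12 = 7.44
  Quizzes 88 × 0.31 = 27.28
  Weekly reports 60 × 0.08 = 4.8
  Participation 51 × 0.27 = 13.77
  Reading responses 49 × 0.07 = 3.43
Sum = 60.995
60.995 is ≥ 38 and < 61 → Pass

Pass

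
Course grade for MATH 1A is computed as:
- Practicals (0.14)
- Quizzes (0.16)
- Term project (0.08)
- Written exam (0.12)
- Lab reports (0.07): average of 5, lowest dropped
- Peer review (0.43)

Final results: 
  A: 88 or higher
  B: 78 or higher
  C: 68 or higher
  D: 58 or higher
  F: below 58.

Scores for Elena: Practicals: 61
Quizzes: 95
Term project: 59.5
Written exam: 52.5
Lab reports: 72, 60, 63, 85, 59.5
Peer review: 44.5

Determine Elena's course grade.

D

Lab reports: drop 59.5 → average of remaining 4 = 280/4 = 70
Weighted total:
  Practicals 61 × 0.14 = 8.54
  Quizzes 95 × 0.16 = 15.2
  Term project 59.5 × 0.08 = 4.76
  Written exam 52.5 × 0.12 = 6.3
  Lab reports 70 × 0.07 = 4.9
  Peer review 44.5 × 0.43 = 19.135
Sum = 58.835
58.835 is ≥ 58 and < 68 → D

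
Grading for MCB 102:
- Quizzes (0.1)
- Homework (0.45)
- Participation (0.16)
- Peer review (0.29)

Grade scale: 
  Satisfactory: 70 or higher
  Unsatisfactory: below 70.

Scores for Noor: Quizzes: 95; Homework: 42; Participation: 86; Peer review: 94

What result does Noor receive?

Unsatisfactory

Weighted total:
  Quizzes 95 × 0.1 = 9.5
  Homework 42 × 0.45 = 18.9
  Participation 86 × 0.16 = 13.76
  Peer review 94 × 0.29 = 27.26
Sum = 69.42
69.42 < 70 → Unsatisfactory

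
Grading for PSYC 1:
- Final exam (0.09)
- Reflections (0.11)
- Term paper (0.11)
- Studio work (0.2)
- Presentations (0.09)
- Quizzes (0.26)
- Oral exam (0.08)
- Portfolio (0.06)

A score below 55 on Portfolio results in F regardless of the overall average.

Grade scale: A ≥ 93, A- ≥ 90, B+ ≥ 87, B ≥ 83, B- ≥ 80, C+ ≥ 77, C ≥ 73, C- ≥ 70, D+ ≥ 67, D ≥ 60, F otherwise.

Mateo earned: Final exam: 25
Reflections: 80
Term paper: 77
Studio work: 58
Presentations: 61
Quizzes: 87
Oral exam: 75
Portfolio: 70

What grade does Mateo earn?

D+

Portfolio score 70 ≥ 55: minimum met.
Weighted total:
  Final exam 25 × 0.09 = 2.25
  Reflections 80 × 0.11 = 8.8
  Term paper 77 × 0.11 = 8.47
  Studio work 58 × 0.2 = 11.6
  Presentations 61 × 0.09 = 5.49
  Quizzes 87 × 0.26 = 22.62
  Oral exam 75 × 0.08 = 6
  Portfolio 70 × 0.06 = 4.2
Sum = 69.43
69.43 is ≥ 67 and < 70 → D+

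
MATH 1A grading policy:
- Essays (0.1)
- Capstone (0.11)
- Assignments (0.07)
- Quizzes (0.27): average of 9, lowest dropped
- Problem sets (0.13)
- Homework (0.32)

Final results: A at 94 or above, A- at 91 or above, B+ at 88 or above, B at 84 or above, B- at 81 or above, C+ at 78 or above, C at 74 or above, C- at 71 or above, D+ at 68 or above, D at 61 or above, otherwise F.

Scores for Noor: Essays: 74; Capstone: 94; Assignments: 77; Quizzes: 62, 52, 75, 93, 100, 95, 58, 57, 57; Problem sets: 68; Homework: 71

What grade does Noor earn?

Quizzes: drop 52 → average of remaining 8 = 597/8 = 74.625
Weighted total:
  Essays 74 × 0.1 = 7.4
  Capstone 94 × 0.11 = 10.34
  Assignments 77 × 0.07 = 5.39
  Quizzes 74.625 × 0.27 = 20.14875
  Problem sets 68 × 0.13 = 8.84
  Homework 71 × 0.32 = 22.72
Sum = 74.83875
74.83875 is ≥ 74 and < 78 → C

C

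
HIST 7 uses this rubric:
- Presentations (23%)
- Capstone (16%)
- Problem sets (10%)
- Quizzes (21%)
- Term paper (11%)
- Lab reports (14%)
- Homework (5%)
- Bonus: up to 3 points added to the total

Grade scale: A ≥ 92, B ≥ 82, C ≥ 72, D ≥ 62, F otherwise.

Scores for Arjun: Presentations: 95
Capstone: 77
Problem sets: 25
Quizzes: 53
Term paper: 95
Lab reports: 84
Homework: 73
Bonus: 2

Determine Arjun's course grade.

Weighted total:
  Presentations 95 × 0.23 = 21.85
  Capstone 77 × 0.16 = 12.32
  Problem sets 25 × 0.1 = 2.5
  Quizzes 53 × 0.21 = 11.13
  Term paper 95 × 0.11 = 10.45
  Lab reports 84 × 0.14 = 11.76
  Homework 73 × 0.05 = 3.65
Sum = 73.66
Bonus: 73.66 + 2 = 75.66
75.66 is ≥ 72 and < 82 → C

C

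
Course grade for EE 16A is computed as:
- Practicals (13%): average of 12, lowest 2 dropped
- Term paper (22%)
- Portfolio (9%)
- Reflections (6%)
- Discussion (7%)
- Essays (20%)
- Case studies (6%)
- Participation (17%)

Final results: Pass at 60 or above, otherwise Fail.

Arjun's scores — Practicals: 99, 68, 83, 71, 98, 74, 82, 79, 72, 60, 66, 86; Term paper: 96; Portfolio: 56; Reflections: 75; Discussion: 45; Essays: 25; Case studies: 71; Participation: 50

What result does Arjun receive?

Practicals: drop 60, 66 → average of remaining 10 = 812/10 = 81.2
Weighted total:
  Practicals 81.2 × 0.13 = 10.556
  Term paper 96 × 0.22 = 21.12
  Portfolio 56 × 0.09 = 5.04
  Reflections 75 × 0.06 = 4.5
  Discussion 45 × 0.07 = 3.15
  Essays 25 × 0.2 = 5
  Case studies 71 × 0.06 = 4.26
  Participation 50 × 0.17 = 8.5
Sum = 62.126
62.126 ≥ 60 → Pass

Pass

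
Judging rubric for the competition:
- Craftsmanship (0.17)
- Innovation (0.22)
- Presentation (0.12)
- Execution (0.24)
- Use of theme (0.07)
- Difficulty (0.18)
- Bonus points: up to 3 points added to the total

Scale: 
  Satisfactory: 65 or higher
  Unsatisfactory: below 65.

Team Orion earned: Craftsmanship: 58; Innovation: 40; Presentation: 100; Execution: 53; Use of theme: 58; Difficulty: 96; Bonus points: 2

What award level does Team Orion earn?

Weighted total:
  Craftsmanship 58 × 0.17 = 9.86
  Innovation 40 × 0.22 = 8.8
  Presentation 100 × 0.12 = 12
  Execution 53 × 0.24 = 12.72
  Use of theme 58 × 0.07 = 4.06
  Difficulty 96 × 0.18 = 17.28
Sum = 64.72
Bonus points: 64.72 + 2 = 66.72
66.72 ≥ 65 → Satisfactory

Satisfactory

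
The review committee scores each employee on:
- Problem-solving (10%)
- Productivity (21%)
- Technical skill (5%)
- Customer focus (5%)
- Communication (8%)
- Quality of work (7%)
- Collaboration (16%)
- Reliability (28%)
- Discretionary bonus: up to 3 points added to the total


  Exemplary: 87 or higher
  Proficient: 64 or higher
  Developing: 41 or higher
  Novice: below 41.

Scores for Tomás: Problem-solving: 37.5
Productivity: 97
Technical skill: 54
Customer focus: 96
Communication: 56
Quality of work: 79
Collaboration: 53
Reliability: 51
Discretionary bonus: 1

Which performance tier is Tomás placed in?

Weighted total:
  Problem-solving 37.5 × 0.1 = 3.75
  Productivity 97 × 0.21 = 20.37
  Technical skill 54 × 0.05 = 2.7
  Customer focus 96 × 0.05 = 4.8
  Communication 56 × 0.08 = 4.48
  Quality of work 79 × 0.07 = 5.53
  Collaboration 53 × 0.16 = 8.48
  Reliability 51 × 0.28 = 14.28
Sum = 64.39
Discretionary bonus: 64.39 + 1 = 65.39
65.39 is ≥ 64 and < 87 → Proficient

Proficient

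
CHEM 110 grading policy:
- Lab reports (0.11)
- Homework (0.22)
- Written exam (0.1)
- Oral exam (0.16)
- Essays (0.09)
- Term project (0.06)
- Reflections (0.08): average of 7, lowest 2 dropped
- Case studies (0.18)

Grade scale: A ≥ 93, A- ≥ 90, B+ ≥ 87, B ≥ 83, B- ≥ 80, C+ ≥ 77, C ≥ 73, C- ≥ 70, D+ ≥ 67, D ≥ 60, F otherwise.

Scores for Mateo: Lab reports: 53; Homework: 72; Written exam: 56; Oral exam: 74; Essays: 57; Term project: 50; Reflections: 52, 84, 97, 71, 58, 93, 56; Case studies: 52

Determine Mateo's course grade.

Reflections: drop 52, 56 → average of remaining 5 = 403/5 = 80.6
Weighted total:
  Lab reports 53 × 0.11 = 5.83
  Homework 72 × 0.22 = 15.84
  Written exam 56 × 0.1 = 5.6
  Oral exam 74 × 0.16 = 11.84
  Essays 57 × 0.09 = 5.13
  Term project 50 × 0.06 = 3
  Reflections 80.6 × 0.08 = 6.448
  Case studies 52 × 0.18 = 9.36
Sum = 63.048
63.048 is ≥ 60 and < 67 → D

D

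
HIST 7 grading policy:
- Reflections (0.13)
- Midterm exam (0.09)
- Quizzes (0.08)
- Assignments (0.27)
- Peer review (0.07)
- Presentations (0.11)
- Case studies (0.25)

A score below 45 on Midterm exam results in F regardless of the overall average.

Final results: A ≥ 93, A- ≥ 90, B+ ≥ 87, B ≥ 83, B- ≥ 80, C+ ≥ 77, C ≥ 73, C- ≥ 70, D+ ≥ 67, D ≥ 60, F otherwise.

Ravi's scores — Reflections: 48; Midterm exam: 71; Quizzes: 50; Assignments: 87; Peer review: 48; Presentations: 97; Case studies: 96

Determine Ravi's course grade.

Midterm exam score 71 ≥ 45: minimum met.
Weighted total:
  Reflections 48 × 0.13 = 6.24
  Midterm exam 71 × 0.09 = 6.39
  Quizzes 50 × 0.08 = 4
  Assignments 87 × 0.27 = 23.49
  Peer review 48 × 0.07 = 3.36
  Presentations 97 × 0.11 = 10.67
  Case studies 96 × 0.25 = 24
Sum = 78.15
78.15 is ≥ 77 and < 80 → C+

C+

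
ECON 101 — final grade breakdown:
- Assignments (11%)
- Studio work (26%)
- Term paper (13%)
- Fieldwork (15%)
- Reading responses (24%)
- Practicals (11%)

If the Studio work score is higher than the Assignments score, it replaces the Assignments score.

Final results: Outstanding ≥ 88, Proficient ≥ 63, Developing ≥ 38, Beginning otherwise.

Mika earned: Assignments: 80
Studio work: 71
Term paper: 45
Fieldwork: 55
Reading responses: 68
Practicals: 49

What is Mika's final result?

Studio work (71) ≤ Assignments (80), so Assignments stays at 80.
Weighted total:
  Assignments 80 × 0.11 = 8.8
  Studio work 71 × 0.26 = 18.46
  Term paper 45 × 0.13 = 5.85
  Fieldwork 55 × 0.15 = 8.25
  Reading responses 68 × 0.24 = 16.32
  Practicals 49 × 0.11 = 5.39
Sum = 63.07
63.07 is ≥ 63 and < 88 → Proficient

Proficient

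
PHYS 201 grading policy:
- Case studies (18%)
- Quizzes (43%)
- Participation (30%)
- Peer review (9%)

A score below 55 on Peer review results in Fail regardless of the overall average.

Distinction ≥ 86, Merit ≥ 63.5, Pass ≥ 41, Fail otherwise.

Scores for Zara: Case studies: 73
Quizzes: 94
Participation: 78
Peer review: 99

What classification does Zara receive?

Peer review score 99 ≥ 55: minimum met.
Weighted total:
  Case studies 73 × 0.18 = 13.14
  Quizzes 94 × 0.43 = 40.42
  Participation 78 × 0.3 = 23.4
  Peer review 99 × 0.09 = 8.91
Sum = 85.87
85.87 is ≥ 63.5 and < 86 → Merit

Merit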